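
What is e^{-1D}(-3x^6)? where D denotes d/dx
- 3 x^{6} + 18 x^{5} - 45 x^{4} + 60 x^{3} - 45 x^{2} + 18 x - 3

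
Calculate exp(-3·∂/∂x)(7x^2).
7 x^{2} - 42 x + 63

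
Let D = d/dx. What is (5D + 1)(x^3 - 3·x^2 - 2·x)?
x^{3} + 12 x^{2} - 32 x - 10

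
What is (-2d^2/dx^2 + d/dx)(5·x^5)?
25 x^{3} \left(x - 8\right)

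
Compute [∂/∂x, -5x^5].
- 25 x^{4}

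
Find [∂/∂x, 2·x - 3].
2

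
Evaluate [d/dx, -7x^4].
- 28 x^{3}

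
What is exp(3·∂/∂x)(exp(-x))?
e^{- x - 3}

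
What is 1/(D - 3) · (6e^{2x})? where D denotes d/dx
- 6 e^{2 x}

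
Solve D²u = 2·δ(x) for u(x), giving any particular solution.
|x|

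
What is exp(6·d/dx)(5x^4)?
5 x^{4} + 120 x^{3} + 1080 x^{2} + 4320 x + 6480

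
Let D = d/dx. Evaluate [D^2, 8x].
16D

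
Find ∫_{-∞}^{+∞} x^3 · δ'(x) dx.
0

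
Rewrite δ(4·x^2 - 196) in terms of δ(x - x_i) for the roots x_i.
\frac{\delta(x - 7) + \delta(x + 7)}{56}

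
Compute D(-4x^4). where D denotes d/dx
- 16 x^{3}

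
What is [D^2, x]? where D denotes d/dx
2D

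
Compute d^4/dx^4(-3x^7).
- 2520 x^{3}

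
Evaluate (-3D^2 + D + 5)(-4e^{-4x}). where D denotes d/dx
188 e^{- 4 x}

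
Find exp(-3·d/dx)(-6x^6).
- 6 x^{6} + 108 x^{5} - 810 x^{4} + 3240 x^{3} - 7290 x^{2} + 8748 x - 4374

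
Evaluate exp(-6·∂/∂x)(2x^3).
2 x^{3} - 36 x^{2} + 216 x - 432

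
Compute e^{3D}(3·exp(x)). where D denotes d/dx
3 e^{x + 3}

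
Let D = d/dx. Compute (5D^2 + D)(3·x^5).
15 x^{3} \left(x + 20\right)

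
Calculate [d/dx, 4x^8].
32 x^{7}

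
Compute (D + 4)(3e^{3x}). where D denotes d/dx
21 e^{3 x}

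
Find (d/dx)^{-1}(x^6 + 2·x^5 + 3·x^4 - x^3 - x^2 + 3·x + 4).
\frac{x^{7}}{7} + \frac{x^{6}}{3} + \frac{3 x^{5}}{5} - \frac{x^{4}}{4} - \frac{x^{3}}{3} + \frac{3 x^{2}}{2} + 4 x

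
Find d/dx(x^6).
6 x^{5}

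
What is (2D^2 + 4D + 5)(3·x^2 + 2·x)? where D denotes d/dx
15 x^{2} + 34 x + 20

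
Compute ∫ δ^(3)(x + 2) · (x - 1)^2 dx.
0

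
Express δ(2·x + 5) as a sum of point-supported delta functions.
\frac{\delta(x + 5/2)}{2}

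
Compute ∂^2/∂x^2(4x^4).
48 x^{2}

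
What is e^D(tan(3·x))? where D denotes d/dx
\tan{\left(3 x + 3 \right)}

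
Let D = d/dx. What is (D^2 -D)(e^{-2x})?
6 e^{- 2 x}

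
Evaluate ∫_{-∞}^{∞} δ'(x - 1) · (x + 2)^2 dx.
-6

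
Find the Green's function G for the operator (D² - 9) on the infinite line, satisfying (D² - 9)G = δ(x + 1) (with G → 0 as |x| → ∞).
-\frac{e^{-3|x + 1|}}{6}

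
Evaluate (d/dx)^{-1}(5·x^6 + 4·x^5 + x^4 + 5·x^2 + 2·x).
\frac{5 x^{7}}{7} + \frac{2 x^{6}}{3} + \frac{x^{5}}{5} + \frac{5 x^{3}}{3} + x^{2}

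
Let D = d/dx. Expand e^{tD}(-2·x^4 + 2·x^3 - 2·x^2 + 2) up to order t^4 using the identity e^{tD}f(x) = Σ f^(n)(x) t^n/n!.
- 2 t^{4} - 2 t^{3} \left(4 x - 1\right) - 2 t^{2} \left(6 x^{2} - 3 x + 1\right) - 2 t x \left(4 x^{2} - 3 x + 2\right) - 2 x^{4} + 2 x^{3} - 2 x^{2} + 2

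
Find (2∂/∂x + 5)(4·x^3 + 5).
20 x^{3} + 24 x^{2} + 25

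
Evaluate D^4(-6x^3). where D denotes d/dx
0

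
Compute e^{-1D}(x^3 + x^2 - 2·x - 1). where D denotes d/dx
x^{3} - 2 x^{2} - x + 1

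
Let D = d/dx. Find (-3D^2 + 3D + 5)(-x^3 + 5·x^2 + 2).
- 5 x^{3} + 16 x^{2} + 48 x - 20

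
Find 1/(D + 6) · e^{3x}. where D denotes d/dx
\frac{e^{3 x}}{9}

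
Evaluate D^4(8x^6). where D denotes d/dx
2880 x^{2}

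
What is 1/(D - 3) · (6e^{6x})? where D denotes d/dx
2 e^{6 x}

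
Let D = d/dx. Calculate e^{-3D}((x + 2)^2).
x^{2} - 2 x + 1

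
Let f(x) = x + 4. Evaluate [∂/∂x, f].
1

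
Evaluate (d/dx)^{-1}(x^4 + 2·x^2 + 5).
\frac{x^{5}}{5} + \frac{2 x^{3}}{3} + 5 x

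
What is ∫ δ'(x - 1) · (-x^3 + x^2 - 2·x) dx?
3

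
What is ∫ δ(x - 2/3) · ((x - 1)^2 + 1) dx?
\frac{10}{9}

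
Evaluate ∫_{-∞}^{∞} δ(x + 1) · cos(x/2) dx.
\cos{\left(\frac{1}{2} \right)}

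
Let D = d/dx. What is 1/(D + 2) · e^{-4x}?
- \frac{e^{- 4 x}}{2}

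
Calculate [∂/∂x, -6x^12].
- 72 x^{11}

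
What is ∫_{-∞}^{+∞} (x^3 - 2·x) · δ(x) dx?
0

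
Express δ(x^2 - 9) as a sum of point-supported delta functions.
\frac{\delta(x - 3) + \delta(x + 3)}{6}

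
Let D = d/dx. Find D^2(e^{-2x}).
4 e^{- 2 x}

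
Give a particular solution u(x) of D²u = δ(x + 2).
\frac{|x + 2|}{2}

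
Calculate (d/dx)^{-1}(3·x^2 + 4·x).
x^{3} + 2 x^{2}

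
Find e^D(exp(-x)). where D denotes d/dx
e^{- x - 1}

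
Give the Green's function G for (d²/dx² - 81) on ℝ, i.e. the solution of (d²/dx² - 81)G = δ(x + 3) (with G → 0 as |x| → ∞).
-\frac{e^{-9|x + 3|}}{18}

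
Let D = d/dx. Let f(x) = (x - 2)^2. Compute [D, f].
2 x - 4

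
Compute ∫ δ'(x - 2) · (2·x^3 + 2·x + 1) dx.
-26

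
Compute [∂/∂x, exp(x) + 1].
e^{x}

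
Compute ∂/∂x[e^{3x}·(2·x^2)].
2 x \left(3 x + 2\right) e^{3 x}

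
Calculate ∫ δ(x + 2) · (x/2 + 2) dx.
1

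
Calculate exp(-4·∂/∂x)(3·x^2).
3 x^{2} - 24 x + 48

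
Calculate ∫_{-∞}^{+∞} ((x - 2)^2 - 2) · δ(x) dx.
2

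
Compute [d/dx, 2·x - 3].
2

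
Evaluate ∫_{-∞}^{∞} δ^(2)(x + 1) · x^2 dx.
2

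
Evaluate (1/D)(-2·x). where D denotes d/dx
- x^{2}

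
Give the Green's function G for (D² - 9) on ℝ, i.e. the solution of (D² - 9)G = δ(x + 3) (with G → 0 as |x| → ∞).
-\frac{e^{-3|x + 3|}}{6}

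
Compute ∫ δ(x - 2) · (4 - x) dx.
2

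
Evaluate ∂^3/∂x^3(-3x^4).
- 72 x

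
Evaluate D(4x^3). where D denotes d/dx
12 x^{2}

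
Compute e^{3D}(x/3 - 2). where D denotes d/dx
\frac{x}{3} - 1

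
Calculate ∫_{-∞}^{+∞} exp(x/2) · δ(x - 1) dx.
e^{\frac{1}{2}}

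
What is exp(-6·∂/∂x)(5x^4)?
5 x^{4} - 120 x^{3} + 1080 x^{2} - 4320 x + 6480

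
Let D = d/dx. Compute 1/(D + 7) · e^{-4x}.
\frac{e^{- 4 x}}{3}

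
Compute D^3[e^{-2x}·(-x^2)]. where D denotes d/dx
4 \left(2 x^{2} - 6 x + 3\right) e^{- 2 x}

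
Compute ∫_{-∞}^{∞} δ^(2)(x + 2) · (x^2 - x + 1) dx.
2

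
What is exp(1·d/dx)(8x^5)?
8 x^{5} + 40 x^{4} + 80 x^{3} + 80 x^{2} + 40 x + 8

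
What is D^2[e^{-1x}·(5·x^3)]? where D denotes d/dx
5 x \left(x^{2} - 6 x + 6\right) e^{- x}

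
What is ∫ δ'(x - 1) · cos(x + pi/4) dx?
\sin{\left(\frac{\pi}{4} + 1 \right)}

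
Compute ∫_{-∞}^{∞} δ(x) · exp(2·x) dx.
1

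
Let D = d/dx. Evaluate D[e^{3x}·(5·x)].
\left(15 x + 5\right) e^{3 x}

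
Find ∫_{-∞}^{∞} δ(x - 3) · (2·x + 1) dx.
7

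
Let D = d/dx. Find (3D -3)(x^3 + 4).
- 3 x^{3} + 9 x^{2} - 12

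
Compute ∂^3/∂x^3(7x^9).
3528 x^{6}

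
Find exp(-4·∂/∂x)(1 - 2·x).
9 - 2 x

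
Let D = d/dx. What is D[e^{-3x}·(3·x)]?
3 \left(1 - 3 x\right) e^{- 3 x}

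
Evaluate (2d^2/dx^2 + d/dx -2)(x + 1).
- 2 x - 1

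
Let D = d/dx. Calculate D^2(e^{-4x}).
16 e^{- 4 x}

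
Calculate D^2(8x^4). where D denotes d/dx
96 x^{2}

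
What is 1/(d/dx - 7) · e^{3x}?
- \frac{e^{3 x}}{4}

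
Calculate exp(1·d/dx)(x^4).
x^{4} + 4 x^{3} + 6 x^{2} + 4 x + 1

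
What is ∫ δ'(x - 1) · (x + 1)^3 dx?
-12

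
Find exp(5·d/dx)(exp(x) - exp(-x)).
2 \sinh{\left(x + 5 \right)}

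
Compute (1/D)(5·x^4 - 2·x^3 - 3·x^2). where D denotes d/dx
x^{5} - \frac{x^{4}}{2} - x^{3}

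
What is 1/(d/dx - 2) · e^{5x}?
\frac{e^{5 x}}{3}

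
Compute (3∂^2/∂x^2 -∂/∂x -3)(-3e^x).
3 e^{x}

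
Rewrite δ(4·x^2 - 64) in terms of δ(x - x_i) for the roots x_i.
\frac{\delta(x - 4) + \delta(x + 4)}{32}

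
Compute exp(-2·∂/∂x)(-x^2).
- x^{2} + 4 x - 4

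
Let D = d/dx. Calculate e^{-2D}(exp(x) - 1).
e^{x - 2} - 1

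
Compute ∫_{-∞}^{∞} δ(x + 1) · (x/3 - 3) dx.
- \frac{10}{3}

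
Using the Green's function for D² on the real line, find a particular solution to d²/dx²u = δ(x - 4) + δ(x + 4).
\frac{|x - 4|}{2} + \frac{|x + 4|}{2}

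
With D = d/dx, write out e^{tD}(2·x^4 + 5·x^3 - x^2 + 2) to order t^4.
2 t^{4} + t^{3} \left(8 x + 5\right) + t^{2} \left(12 x^{2} + 15 x - 1\right) + t x \left(8 x^{2} + 15 x - 2\right) + 2 x^{4} + 5 x^{3} - x^{2} + 2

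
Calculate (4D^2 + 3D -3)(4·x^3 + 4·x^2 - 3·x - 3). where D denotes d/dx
- 12 x^{3} + 24 x^{2} + 129 x + 32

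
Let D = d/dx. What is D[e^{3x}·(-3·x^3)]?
9 x^{2} \left(- x - 1\right) e^{3 x}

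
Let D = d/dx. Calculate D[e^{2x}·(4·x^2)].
8 x \left(x + 1\right) e^{2 x}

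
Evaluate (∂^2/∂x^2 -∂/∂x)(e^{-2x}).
6 e^{- 2 x}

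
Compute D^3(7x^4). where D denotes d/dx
168 x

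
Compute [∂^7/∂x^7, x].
7\frac{d^{6}}{dx^{6}}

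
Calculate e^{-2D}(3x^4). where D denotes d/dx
3 x^{4} - 24 x^{3} + 72 x^{2} - 96 x + 48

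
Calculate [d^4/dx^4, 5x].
20\frac{d^{3}}{dx^{3}}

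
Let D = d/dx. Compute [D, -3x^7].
- 21 x^{6}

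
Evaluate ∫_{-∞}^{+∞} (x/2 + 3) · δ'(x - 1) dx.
- \frac{1}{2}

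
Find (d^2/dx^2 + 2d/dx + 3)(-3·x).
- 9 x - 6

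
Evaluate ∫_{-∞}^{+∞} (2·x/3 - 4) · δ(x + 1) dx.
- \frac{14}{3}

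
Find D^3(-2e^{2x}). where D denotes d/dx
- 16 e^{2 x}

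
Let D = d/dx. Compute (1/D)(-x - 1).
- \frac{x^{2}}{2} - x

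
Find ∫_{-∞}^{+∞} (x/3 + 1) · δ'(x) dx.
- \frac{1}{3}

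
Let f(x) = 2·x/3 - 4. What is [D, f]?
\frac{2}{3}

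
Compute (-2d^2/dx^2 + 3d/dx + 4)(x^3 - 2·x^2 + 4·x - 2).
4 x^{3} + x^{2} - 8 x + 12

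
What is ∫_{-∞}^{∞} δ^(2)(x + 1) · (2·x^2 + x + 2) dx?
4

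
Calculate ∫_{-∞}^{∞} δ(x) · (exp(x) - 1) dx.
0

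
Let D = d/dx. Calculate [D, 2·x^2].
4 x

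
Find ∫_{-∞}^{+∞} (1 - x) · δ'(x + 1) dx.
1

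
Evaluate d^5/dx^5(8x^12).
760320 x^{7}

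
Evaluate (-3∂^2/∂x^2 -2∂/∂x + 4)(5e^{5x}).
- 405 e^{5 x}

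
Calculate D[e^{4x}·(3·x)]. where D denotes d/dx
\left(12 x + 3\right) e^{4 x}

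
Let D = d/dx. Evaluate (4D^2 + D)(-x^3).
3 x \left(- x - 8\right)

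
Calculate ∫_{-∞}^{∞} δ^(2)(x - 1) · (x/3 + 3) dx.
0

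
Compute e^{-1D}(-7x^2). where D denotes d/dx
- 7 x^{2} + 14 x - 7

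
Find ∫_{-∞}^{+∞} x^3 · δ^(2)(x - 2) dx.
12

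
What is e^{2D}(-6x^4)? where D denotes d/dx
- 6 x^{4} - 48 x^{3} - 144 x^{2} - 192 x - 96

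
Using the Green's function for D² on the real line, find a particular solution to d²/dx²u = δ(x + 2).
\frac{|x + 2|}{2}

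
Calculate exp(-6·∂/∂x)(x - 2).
x - 8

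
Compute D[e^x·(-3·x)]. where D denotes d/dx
3 \left(- x - 1\right) e^{x}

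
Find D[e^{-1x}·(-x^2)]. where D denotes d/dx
x \left(x - 2\right) e^{- x}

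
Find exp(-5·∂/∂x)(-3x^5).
- 3 x^{5} + 75 x^{4} - 750 x^{3} + 3750 x^{2} - 9375 x + 9375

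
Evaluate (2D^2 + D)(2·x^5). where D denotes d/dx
10 x^{3} \left(x + 8\right)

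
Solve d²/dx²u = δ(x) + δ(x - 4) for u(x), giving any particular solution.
\frac{|x|}{2} + \frac{|x - 4|}{2}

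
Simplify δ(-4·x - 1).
\frac{\delta(x + 1/4)}{4}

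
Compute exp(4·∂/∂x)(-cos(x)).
- \cos{\left(x + 4 \right)}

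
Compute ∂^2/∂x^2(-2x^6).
- 60 x^{4}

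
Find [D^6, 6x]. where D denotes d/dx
36D^{5}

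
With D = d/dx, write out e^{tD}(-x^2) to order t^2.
- t^{2} - 2 t x - x^{2}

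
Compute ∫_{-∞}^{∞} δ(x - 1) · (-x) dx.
-1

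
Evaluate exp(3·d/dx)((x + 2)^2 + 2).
x^{2} + 10 x + 27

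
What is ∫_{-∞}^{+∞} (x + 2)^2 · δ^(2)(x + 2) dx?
2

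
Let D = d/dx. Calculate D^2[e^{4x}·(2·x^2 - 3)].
\left(32 x^{2} + 32 x - 44\right) e^{4 x}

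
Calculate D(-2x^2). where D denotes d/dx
- 4 x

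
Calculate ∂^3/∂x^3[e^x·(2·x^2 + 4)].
2 \left(x^{2} + 6 x + 8\right) e^{x}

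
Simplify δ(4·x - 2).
\frac{\delta(x - 1/2)}{4}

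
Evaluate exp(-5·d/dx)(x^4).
x^{4} - 20 x^{3} + 150 x^{2} - 500 x + 625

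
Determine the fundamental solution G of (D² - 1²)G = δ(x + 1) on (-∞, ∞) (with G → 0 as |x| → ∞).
-\frac{e^{-|x + 1|}}{2}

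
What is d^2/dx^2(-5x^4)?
- 60 x^{2}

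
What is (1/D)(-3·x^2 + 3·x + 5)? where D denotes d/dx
- x^{3} + \frac{3 x^{2}}{2} + 5 x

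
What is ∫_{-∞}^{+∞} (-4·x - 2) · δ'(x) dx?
4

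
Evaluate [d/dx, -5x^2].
- 10 x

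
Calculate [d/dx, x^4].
4 x^{3}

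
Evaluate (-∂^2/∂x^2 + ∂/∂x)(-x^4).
4 x^{2} \left(3 - x\right)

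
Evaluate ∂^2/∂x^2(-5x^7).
- 210 x^{5}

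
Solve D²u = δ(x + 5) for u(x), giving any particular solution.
\frac{|x + 5|}{2}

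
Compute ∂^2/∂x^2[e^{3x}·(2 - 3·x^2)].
\left(- 27 x^{2} - 36 x + 12\right) e^{3 x}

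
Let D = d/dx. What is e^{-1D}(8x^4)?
8 x^{4} - 32 x^{3} + 48 x^{2} - 32 x + 8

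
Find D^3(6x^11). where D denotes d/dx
5940 x^{8}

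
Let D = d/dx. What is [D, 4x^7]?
28 x^{6}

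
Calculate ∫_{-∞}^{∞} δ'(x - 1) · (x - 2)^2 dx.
2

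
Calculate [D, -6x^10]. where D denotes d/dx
- 60 x^{9}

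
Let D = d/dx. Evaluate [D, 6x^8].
48 x^{7}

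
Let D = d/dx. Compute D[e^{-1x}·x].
\left(1 - x\right) e^{- x}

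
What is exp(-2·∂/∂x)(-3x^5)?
- 3 x^{5} + 30 x^{4} - 120 x^{3} + 240 x^{2} - 240 x + 96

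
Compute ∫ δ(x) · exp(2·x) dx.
1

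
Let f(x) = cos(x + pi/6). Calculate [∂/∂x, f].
- \sin{\left(x + \frac{\pi}{6} \right)}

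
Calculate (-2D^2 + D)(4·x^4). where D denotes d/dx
16 x^{2} \left(x - 6\right)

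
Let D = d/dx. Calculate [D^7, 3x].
21D^{6}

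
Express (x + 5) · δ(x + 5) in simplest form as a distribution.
0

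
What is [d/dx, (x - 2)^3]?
3 \left(x - 2\right)^{2}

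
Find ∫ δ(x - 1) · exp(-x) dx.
e^{-1}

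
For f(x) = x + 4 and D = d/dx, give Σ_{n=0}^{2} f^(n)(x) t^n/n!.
t + x + 4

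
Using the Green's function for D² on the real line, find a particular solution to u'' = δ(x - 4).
\frac{|x - 4|}{2}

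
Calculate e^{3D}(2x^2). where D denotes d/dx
2 x^{2} + 12 x + 18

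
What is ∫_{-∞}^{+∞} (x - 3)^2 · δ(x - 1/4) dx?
\frac{121}{16}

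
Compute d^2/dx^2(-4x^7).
- 168 x^{5}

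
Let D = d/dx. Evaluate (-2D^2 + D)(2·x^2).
4 x - 8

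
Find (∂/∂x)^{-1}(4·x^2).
\frac{4 x^{3}}{3}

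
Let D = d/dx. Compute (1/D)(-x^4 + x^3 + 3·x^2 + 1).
- \frac{x^{5}}{5} + \frac{x^{4}}{4} + x^{3} + x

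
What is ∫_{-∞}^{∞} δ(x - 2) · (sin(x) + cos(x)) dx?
\cos{\left(2 \right)} + \sin{\left(2 \right)}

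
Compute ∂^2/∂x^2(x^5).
20 x^{3}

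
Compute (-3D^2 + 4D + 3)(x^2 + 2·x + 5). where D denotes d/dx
3 x^{2} + 14 x + 17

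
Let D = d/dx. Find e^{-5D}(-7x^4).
- 7 x^{4} + 140 x^{3} - 1050 x^{2} + 3500 x - 4375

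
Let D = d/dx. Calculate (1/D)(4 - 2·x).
- x^{2} + 4 x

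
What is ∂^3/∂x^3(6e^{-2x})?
- 48 e^{- 2 x}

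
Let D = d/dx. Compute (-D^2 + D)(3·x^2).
6 x - 6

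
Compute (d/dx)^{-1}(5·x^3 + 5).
\frac{5 x^{4}}{4} + 5 x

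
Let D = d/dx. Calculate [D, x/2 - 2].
\frac{1}{2}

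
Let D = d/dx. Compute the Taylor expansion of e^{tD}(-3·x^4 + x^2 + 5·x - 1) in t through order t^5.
- 3 t^{4} - 12 t^{3} x - t^{2} \left(18 x^{2} - 1\right) + t \left(- 12 x^{3} + 2 x + 5\right) - 3 x^{4} + x^{2} + 5 x - 1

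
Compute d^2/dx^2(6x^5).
120 x^{3}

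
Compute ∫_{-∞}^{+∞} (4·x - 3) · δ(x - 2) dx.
5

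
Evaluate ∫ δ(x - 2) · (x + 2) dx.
4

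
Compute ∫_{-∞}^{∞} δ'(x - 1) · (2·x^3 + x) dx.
-7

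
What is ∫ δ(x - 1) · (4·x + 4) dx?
8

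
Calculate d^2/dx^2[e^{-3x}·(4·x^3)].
12 x \left(3 x^{2} - 6 x + 2\right) e^{- 3 x}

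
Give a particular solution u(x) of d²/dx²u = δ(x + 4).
\frac{|x + 4|}{2}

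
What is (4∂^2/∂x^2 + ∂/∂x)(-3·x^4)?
12 x^{2} \left(- x - 12\right)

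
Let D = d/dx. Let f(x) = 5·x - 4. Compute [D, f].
5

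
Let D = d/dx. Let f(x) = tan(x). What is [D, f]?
\frac{1}{\cos^{2}{\left(x \right)}}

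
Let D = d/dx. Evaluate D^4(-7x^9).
- 21168 x^{5}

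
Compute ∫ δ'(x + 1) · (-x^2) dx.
-2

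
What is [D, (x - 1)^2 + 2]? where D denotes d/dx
2 x - 2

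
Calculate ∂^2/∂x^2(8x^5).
160 x^{3}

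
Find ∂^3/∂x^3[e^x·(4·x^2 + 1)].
\left(4 x^{2} + 24 x + 25\right) e^{x}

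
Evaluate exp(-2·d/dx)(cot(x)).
\cot{\left(x - 2 \right)}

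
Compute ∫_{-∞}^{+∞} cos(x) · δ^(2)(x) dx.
-1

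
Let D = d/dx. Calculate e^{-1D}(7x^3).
7 x^{3} - 21 x^{2} + 21 x - 7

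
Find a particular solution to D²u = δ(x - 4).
\frac{|x - 4|}{2}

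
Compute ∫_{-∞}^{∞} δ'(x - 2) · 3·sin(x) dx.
- 3 \cos{\left(2 \right)}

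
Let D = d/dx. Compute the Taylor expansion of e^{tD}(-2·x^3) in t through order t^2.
2 x \left(- 3 t^{2} - 3 t x - x^{2}\right)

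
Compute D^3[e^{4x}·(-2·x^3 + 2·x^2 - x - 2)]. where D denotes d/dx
\left(- 128 x^{3} - 160 x^{2} - 16 x - 140\right) e^{4 x}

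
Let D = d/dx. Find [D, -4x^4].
- 16 x^{3}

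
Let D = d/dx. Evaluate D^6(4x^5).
0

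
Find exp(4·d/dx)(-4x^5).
- 4 x^{5} - 80 x^{4} - 640 x^{3} - 2560 x^{2} - 5120 x - 4096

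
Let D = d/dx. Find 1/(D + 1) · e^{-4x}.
- \frac{e^{- 4 x}}{3}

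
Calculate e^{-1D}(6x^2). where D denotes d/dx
6 x^{2} - 12 x + 6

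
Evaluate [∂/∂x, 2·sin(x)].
2 \cos{\left(x \right)}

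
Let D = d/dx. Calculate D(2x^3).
6 x^{2}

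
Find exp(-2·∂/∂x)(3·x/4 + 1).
\frac{3 x}{4} - \frac{1}{2}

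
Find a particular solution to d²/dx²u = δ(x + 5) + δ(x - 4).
\frac{|x + 5|}{2} + \frac{|x - 4|}{2}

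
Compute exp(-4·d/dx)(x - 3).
x - 7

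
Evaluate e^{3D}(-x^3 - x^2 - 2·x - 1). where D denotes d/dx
- x^{3} - 10 x^{2} - 35 x - 43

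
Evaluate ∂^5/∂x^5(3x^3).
0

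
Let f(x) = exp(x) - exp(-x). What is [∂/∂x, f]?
2 \cosh{\left(x \right)}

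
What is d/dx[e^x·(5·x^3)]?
5 x^{2} \left(x + 3\right) e^{x}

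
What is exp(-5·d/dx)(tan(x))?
\tan{\left(x - 5 \right)}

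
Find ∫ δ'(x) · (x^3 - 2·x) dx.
2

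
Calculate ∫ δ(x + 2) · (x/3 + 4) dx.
\frac{10}{3}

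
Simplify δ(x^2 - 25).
\frac{\delta(x - 5) + \delta(x + 5)}{10}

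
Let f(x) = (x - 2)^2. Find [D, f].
2 x - 4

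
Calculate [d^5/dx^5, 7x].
35\frac{d^{4}}{dx^{4}}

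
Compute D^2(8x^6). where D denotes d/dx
240 x^{4}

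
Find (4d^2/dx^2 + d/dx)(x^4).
4 x^{2} \left(x + 12\right)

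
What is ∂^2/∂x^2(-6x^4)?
- 72 x^{2}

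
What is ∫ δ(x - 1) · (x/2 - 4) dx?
- \frac{7}{2}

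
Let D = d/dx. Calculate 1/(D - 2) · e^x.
- e^{x}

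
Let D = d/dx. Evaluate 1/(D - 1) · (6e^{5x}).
\frac{3 e^{5 x}}{2}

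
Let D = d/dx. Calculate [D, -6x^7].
- 42 x^{6}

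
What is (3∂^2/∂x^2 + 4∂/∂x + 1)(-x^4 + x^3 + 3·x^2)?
- x^{4} - 15 x^{3} - 21 x^{2} + 42 x + 18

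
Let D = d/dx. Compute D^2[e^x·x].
\left(x + 2\right) e^{x}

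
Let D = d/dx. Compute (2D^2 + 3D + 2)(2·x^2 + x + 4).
4 x^{2} + 14 x + 19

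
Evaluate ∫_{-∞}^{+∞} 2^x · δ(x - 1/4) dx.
\sqrt[4]{2}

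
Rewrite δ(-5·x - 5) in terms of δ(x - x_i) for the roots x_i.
\frac{\delta(x + 1)}{5}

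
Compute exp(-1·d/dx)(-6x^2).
- 6 x^{2} + 12 x - 6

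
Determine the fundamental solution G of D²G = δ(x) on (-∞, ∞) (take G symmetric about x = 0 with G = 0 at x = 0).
\frac{|x|}{2}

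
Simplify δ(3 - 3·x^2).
\frac{\delta(x - 1) + \delta(x + 1)}{6}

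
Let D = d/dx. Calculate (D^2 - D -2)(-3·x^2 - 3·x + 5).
6 x^{2} + 12 x - 13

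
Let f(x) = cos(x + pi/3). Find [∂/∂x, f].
- \sin{\left(x + \frac{\pi}{3} \right)}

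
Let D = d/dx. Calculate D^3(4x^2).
0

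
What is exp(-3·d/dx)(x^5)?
x^{5} - 15 x^{4} + 90 x^{3} - 270 x^{2} + 405 x - 243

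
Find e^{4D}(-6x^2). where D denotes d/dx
- 6 x^{2} - 48 x - 96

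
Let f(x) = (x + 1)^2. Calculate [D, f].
2 x + 2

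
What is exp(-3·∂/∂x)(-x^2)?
- x^{2} + 6 x - 9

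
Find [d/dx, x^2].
2 x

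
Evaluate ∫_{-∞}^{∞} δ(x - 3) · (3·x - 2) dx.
7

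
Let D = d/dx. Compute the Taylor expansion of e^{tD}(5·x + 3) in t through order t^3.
5 t + 5 x + 3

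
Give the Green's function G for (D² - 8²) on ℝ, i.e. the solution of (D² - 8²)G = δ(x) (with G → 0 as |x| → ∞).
-\frac{e^{-8|x|}}{16}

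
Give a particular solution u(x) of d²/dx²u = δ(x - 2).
\frac{|x - 2|}{2}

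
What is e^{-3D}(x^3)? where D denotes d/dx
x^{3} - 9 x^{2} + 27 x - 27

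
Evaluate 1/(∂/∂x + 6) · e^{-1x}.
\frac{e^{- x}}{5}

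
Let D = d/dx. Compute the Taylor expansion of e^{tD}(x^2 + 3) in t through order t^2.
t^{2} + 2 t x + x^{2} + 3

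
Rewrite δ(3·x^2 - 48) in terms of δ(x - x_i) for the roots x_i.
\frac{\delta(x - 4) + \delta(x + 4)}{24}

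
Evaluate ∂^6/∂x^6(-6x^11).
- 1995840 x^{5}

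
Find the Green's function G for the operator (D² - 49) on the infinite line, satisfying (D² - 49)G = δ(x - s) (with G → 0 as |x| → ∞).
-\frac{e^{-7|x-s|}}{14}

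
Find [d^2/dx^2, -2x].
-4\frac{d}{dx}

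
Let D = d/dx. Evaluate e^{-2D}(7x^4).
7 x^{4} - 56 x^{3} + 168 x^{2} - 224 x + 112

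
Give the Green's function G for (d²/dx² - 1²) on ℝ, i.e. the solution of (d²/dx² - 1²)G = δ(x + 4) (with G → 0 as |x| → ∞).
-\frac{e^{-|x + 4|}}{2}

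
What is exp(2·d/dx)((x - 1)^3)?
x^{3} + 3 x^{2} + 3 x + 1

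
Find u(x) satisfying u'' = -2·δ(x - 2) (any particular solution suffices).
-|x - 2|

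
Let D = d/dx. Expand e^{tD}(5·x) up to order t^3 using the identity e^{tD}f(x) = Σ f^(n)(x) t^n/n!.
5 t + 5 x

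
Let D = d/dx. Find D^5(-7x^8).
- 47040 x^{3}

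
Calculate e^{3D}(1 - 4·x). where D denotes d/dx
- 4 x - 11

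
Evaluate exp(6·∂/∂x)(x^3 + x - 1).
x^{3} + 18 x^{2} + 109 x + 221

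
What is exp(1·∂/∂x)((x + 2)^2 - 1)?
x^{2} + 6 x + 8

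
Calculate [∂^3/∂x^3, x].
3\frac{d^{2}}{dx^{2}}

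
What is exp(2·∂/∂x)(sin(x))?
\sin{\left(x + 2 \right)}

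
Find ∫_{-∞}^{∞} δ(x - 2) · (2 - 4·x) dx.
-6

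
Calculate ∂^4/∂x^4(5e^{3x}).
405 e^{3 x}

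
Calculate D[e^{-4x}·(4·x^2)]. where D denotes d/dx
8 x \left(1 - 2 x\right) e^{- 4 x}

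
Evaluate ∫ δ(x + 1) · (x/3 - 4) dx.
- \frac{13}{3}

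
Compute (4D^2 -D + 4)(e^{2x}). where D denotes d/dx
18 e^{2 x}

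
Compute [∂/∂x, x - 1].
1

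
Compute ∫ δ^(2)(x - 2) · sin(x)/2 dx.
- \frac{\sin{\left(2 \right)}}{2}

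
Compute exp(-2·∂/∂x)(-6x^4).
- 6 x^{4} + 48 x^{3} - 144 x^{2} + 192 x - 96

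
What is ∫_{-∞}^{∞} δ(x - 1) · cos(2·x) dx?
\cos{\left(2 \right)}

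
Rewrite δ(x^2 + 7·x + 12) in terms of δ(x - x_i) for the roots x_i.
\frac{\delta(x + 3) + \delta(x + 4)}{1}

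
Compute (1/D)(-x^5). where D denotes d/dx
- \frac{x^{6}}{6}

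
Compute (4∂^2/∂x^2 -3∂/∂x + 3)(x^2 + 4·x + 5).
3 x^{2} + 6 x + 11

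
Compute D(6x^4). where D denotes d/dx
24 x^{3}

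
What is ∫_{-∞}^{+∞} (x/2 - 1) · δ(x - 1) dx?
- \frac{1}{2}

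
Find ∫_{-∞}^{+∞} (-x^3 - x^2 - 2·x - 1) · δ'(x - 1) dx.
7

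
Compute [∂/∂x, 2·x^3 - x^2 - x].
6 x^{2} - 2 x - 1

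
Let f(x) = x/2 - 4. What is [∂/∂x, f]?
\frac{1}{2}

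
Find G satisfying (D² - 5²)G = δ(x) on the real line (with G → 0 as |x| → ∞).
-\frac{e^{-5|x|}}{10}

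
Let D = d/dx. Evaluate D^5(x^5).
120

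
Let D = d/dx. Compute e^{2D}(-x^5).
- x^{5} - 10 x^{4} - 40 x^{3} - 80 x^{2} - 80 x - 32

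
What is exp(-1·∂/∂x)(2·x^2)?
2 x^{2} - 4 x + 2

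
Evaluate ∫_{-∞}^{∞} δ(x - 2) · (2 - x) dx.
0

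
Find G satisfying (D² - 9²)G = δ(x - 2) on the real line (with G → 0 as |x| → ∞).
-\frac{e^{-9|x - 2|}}{18}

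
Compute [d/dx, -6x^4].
- 24 x^{3}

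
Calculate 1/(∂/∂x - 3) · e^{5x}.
\frac{e^{5 x}}{2}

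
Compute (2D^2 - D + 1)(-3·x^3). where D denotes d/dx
3 x \left(- x^{2} + 3 x - 12\right)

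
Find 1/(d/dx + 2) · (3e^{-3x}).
- 3 e^{- 3 x}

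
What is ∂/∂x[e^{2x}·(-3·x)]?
\left(- 6 x - 3\right) e^{2 x}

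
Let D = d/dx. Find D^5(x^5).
120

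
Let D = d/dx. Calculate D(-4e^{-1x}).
4 e^{- x}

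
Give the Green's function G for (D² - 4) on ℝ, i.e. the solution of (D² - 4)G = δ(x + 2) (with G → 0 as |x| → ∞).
-\frac{e^{-2|x + 2|}}{4}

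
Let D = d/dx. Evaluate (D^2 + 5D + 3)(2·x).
6 x + 10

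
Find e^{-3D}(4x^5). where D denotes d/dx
4 x^{5} - 60 x^{4} + 360 x^{3} - 1080 x^{2} + 1620 x - 972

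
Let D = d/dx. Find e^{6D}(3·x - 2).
3 x + 16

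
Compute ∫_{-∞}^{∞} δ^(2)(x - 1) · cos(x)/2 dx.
- \frac{\cos{\left(1 \right)}}{2}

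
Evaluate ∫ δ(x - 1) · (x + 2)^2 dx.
9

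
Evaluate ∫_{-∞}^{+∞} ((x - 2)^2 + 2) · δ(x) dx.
6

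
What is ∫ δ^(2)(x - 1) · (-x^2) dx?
-2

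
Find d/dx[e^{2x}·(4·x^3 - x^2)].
2 x \left(4 x^{2} + 5 x - 1\right) e^{2 x}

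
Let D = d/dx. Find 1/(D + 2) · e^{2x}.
\frac{e^{2 x}}{4}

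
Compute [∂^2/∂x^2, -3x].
-6\frac{d}{dx}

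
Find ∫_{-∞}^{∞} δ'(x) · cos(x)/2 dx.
0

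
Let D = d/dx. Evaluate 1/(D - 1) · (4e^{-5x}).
- \frac{2 e^{- 5 x}}{3}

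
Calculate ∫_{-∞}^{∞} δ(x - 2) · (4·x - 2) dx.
6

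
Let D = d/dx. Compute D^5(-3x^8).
- 20160 x^{3}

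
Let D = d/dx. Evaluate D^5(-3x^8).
- 20160 x^{3}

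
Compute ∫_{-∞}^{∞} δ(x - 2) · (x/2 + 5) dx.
6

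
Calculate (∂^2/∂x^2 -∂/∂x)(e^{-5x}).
30 e^{- 5 x}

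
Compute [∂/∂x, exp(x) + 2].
e^{x}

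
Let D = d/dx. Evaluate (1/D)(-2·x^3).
- \frac{x^{4}}{2}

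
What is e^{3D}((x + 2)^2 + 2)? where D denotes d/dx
x^{2} + 10 x + 27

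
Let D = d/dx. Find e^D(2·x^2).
2 x^{2} + 4 x + 2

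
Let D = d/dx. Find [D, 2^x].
2^{x} \log{\left(2 \right)}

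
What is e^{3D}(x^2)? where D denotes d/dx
x^{2} + 6 x + 9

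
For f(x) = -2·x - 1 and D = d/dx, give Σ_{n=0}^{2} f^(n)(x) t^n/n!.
- 2 t - 2 x - 1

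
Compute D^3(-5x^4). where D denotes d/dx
- 120 x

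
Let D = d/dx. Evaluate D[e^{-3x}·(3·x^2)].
3 x \left(2 - 3 x\right) e^{- 3 x}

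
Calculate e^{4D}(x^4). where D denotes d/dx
x^{4} + 16 x^{3} + 96 x^{2} + 256 x + 256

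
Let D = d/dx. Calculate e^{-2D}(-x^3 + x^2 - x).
- x^{3} + 7 x^{2} - 17 x + 14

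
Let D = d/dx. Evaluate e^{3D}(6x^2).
6 x^{2} + 36 x + 54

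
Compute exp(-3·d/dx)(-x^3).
- x^{3} + 9 x^{2} - 27 x + 27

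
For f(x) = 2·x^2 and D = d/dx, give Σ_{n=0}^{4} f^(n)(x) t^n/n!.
2 t^{2} + 4 t x + 2 x^{2}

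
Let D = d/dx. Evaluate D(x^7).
7 x^{6}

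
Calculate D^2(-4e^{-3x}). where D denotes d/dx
- 36 e^{- 3 x}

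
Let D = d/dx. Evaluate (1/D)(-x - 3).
- \frac{x^{2}}{2} - 3 x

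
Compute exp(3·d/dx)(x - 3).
x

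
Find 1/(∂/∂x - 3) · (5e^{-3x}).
- \frac{5 e^{- 3 x}}{6}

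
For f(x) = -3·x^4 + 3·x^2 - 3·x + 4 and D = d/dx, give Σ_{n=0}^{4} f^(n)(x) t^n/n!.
- 3 t^{4} - 12 t^{3} x - t^{2} \left(18 x^{2} - 3\right) - 3 t \left(4 x^{3} - 2 x + 1\right) - 3 x^{4} + 3 x^{2} - 3 x + 4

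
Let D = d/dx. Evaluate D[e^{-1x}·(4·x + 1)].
\left(3 - 4 x\right) e^{- x}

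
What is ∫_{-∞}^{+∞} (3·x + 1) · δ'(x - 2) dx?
-3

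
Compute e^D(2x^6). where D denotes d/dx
2 x^{6} + 12 x^{5} + 30 x^{4} + 40 x^{3} + 30 x^{2} + 12 x + 2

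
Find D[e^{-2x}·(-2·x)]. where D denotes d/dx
2 \left(2 x - 1\right) e^{- 2 x}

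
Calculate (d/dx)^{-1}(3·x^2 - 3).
x^{3} - 3 x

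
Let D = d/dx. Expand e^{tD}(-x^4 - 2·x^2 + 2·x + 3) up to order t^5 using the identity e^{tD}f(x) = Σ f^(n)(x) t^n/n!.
- t^{4} - 4 t^{3} x - t^{2} \left(6 x^{2} + 2\right) - 2 t \left(2 x^{3} + 2 x - 1\right) - x^{4} - 2 x^{2} + 2 x + 3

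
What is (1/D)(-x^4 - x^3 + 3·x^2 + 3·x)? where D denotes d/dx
- \frac{x^{5}}{5} - \frac{x^{4}}{4} + x^{3} + \frac{3 x^{2}}{2}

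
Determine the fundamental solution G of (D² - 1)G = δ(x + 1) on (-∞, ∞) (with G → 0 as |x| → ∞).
-\frac{e^{-|x + 1|}}{2}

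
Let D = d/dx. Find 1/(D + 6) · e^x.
\frac{e^{x}}{7}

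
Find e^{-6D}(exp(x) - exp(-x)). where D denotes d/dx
- e^{6 - x} + e^{x - 6}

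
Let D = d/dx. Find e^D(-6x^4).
- 6 x^{4} - 24 x^{3} - 36 x^{2} - 24 x - 6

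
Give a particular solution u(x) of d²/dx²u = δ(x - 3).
\frac{|x - 3|}{2}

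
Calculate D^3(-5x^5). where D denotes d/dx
- 300 x^{2}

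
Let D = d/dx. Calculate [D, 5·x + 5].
5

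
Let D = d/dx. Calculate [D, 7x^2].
14 x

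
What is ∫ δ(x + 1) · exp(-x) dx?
e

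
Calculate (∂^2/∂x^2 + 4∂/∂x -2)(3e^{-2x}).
- 18 e^{- 2 x}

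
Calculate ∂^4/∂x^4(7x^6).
2520 x^{2}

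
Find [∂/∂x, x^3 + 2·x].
3 x^{2} + 2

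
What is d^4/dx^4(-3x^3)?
0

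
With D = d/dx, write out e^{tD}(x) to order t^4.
t + x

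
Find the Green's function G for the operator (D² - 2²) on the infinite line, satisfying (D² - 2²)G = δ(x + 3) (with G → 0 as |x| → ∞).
-\frac{e^{-2|x + 3|}}{4}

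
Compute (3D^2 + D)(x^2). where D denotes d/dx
2 x + 6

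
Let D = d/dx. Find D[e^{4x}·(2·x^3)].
x^{2} \left(8 x + 6\right) e^{4 x}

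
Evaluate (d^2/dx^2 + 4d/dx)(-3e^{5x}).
- 135 e^{5 x}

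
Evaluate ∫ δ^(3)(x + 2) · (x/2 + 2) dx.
0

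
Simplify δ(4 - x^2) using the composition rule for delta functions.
\frac{\delta(x - 2) + \delta(x + 2)}{4}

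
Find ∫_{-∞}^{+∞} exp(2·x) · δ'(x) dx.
-2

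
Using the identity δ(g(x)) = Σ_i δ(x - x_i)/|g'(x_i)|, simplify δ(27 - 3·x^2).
\frac{\delta(x - 3) + \delta(x + 3)}{18}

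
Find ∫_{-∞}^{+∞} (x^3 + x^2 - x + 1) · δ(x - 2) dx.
11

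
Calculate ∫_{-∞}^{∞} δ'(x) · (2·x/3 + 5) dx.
- \frac{2}{3}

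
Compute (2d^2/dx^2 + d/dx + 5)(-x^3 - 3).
- 5 x^{3} - 3 x^{2} - 12 x - 15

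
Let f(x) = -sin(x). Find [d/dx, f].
- \cos{\left(x \right)}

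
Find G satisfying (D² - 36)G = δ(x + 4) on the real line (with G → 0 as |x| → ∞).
-\frac{e^{-6|x + 4|}}{12}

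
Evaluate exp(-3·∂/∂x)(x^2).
x^{2} - 6 x + 9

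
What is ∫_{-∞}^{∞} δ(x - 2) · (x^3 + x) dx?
10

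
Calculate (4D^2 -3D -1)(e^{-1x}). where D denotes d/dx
6 e^{- x}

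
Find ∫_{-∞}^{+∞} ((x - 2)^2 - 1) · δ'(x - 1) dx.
2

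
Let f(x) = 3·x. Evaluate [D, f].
3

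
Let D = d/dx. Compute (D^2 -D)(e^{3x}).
6 e^{3 x}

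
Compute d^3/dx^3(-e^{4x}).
- 64 e^{4 x}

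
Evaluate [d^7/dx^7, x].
7\frac{d^{6}}{dx^{6}}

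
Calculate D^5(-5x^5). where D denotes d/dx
-600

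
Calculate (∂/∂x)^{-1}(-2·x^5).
- \frac{x^{6}}{3}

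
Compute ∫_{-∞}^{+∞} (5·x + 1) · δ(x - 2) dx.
11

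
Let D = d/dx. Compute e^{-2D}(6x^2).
6 x^{2} - 24 x + 24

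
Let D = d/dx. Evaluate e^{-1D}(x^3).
x^{3} - 3 x^{2} + 3 x - 1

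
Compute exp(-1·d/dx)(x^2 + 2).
x^{2} - 2 x + 3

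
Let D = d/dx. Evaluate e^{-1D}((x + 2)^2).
x^{2} + 2 x + 1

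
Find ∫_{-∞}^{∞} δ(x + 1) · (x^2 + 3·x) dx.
-2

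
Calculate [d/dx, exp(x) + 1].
e^{x}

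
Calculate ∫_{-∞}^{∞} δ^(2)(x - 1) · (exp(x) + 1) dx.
e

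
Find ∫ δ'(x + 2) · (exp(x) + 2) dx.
- \frac{1}{e^{2}}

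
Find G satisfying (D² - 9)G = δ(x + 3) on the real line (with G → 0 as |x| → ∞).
-\frac{e^{-3|x + 3|}}{6}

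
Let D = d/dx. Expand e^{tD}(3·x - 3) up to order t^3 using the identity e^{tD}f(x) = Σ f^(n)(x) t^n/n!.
3 t + 3 x - 3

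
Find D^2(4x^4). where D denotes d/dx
48 x^{2}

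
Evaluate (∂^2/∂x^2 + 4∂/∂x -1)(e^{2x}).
11 e^{2 x}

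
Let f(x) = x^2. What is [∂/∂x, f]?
2 x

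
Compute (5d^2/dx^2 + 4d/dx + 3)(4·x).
12 x + 16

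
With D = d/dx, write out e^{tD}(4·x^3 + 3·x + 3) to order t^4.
4 t^{3} + 12 t^{2} x + 3 t \left(4 x^{2} + 1\right) + 4 x^{3} + 3 x + 3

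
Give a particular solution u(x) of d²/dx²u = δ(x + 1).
\frac{|x + 1|}{2}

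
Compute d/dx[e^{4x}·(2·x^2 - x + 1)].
\left(8 x^{2} + 3\right) e^{4 x}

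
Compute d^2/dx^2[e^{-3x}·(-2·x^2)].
2 \left(- 9 x^{2} + 12 x - 2\right) e^{- 3 x}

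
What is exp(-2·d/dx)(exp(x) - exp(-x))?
- e^{2 - x} + e^{x - 2}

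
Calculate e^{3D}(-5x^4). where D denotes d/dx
- 5 x^{4} - 60 x^{3} - 270 x^{2} - 540 x - 405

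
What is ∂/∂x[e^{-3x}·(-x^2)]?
x \left(3 x - 2\right) e^{- 3 x}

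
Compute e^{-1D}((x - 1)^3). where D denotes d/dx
x^{3} - 6 x^{2} + 12 x - 8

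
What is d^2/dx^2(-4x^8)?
- 224 x^{6}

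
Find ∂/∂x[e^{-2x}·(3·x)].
3 \left(1 - 2 x\right) e^{- 2 x}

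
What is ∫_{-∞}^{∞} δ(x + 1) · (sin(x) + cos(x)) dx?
- \sin{\left(1 \right)} + \cos{\left(1 \right)}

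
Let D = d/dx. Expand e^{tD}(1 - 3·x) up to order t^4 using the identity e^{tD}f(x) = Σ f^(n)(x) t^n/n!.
- 3 t - 3 x + 1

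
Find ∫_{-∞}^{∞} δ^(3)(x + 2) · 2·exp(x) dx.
- \frac{2}{e^{2}}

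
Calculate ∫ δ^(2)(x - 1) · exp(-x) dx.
e^{-1}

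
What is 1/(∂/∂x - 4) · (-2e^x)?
\frac{2 e^{x}}{3}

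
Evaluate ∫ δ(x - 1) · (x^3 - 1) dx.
0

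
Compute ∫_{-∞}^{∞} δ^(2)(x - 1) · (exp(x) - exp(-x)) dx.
2 \sinh{\left(1 \right)}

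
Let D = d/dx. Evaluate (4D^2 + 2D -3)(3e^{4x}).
207 e^{4 x}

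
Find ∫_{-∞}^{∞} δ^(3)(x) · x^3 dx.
-6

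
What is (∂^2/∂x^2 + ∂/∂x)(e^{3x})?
12 e^{3 x}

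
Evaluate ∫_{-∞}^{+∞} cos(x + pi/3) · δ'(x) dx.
\frac{\sqrt{3}}{2}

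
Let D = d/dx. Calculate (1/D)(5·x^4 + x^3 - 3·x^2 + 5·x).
x^{5} + \frac{x^{4}}{4} - x^{3} + \frac{5 x^{2}}{2}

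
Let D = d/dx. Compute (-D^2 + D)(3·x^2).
6 x - 6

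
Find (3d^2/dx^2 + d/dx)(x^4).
4 x^{2} \left(x + 9\right)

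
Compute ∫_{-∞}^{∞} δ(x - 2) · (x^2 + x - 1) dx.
5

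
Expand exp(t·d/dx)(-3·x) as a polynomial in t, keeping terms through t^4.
- 3 t - 3 x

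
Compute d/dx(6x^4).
24 x^{3}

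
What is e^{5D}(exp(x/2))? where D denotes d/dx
e^{\frac{x}{2} + \frac{5}{2}}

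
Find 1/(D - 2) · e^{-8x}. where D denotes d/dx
- \frac{e^{- 8 x}}{10}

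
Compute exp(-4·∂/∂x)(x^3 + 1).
x^{3} - 12 x^{2} + 48 x - 63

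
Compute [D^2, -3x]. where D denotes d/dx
-6D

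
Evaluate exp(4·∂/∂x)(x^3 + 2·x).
x^{3} + 12 x^{2} + 50 x + 72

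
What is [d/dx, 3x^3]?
9 x^{2}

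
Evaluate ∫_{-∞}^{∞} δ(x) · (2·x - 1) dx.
-1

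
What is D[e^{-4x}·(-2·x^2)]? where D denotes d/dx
4 x \left(2 x - 1\right) e^{- 4 x}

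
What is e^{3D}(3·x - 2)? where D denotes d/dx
3 x + 7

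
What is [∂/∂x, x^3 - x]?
3 x^{2} - 1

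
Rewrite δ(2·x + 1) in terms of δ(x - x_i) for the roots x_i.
\frac{\delta(x + 1/2)}{2}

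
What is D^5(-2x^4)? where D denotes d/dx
0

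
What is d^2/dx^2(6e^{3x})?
54 e^{3 x}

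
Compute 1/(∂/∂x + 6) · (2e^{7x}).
\frac{2 e^{7 x}}{13}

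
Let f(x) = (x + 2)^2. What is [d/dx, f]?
2 x + 4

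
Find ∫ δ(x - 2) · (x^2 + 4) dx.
8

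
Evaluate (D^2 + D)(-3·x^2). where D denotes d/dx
- 6 x - 6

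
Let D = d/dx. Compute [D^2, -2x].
-4D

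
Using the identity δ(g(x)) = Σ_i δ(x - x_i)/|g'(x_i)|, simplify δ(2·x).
\frac{\delta(x)}{2}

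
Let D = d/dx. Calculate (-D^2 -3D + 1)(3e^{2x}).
- 27 e^{2 x}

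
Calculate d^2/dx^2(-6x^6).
- 180 x^{4}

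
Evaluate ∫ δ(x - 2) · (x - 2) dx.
0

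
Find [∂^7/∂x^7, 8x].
56\frac{d^{6}}{dx^{6}}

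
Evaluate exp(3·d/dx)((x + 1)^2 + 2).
x^{2} + 8 x + 18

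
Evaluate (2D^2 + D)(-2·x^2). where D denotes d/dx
- 4 x - 8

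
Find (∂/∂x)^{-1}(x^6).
\frac{x^{7}}{7}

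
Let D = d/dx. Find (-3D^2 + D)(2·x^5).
10 x^{3} \left(x - 12\right)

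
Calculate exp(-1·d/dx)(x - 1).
x - 2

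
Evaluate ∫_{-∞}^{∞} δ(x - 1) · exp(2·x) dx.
e^{2}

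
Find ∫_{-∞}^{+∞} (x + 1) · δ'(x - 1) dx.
-1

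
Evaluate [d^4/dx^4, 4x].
16\frac{d^{3}}{dx^{3}}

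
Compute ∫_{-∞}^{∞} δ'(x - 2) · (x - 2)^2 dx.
0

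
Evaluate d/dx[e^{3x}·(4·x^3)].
12 x^{2} \left(x + 1\right) e^{3 x}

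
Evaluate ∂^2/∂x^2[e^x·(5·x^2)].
5 \left(x^{2} + 4 x + 2\right) e^{x}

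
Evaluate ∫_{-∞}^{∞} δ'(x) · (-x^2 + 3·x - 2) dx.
-3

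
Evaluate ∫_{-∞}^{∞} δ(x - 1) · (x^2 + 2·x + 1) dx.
4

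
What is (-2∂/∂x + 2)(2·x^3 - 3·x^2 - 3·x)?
4 x^{3} - 18 x^{2} + 6 x + 6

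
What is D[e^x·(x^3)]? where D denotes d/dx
x^{2} \left(x + 3\right) e^{x}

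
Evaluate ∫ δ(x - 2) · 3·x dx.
6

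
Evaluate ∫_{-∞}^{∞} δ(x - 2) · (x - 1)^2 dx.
1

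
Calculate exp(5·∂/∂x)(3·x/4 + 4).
\frac{3 x}{4} + \frac{31}{4}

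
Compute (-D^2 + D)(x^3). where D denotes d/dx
3 x \left(x - 2\right)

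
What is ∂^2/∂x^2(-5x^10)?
- 450 x^{8}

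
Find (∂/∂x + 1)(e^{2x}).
3 e^{2 x}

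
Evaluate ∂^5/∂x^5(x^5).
120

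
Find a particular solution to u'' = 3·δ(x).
\frac{3|x|}{2}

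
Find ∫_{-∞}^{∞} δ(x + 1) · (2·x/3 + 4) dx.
\frac{10}{3}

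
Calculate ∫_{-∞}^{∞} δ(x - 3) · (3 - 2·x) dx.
-3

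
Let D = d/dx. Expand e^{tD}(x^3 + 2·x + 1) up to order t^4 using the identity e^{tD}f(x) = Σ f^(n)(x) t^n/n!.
t^{3} + 3 t^{2} x + t \left(3 x^{2} + 2\right) + x^{3} + 2 x + 1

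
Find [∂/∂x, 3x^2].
6 x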